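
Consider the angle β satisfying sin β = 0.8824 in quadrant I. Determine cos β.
cos β = √(1 - sin²β) = 0.4705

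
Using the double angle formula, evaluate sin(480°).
sin(480°) = 2 sin 240° cos 240° = √3/2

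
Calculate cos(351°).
cos(351°) = 0.9877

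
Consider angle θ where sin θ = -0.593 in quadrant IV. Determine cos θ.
cos θ = √(1 - sin²θ) = 0.8052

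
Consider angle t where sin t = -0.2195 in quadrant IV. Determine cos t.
cos t = √(1 - sin²t) = 0.9756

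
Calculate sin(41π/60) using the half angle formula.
sin(41π/60) = √((1 - cos 41π/30)/2) = 0.8387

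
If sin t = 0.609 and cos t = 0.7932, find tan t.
tan t = sin t / cos t = 0.7678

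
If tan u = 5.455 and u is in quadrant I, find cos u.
cos u = 0.1803 (using tan²u + 1 = sec²u)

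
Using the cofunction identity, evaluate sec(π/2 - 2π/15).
sec(π/2 - 2π/15) = csc(2π/15) = 2.459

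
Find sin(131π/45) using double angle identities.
sin(131π/45) = 2 sin 131π/90 cos 131π/90 = 0.2756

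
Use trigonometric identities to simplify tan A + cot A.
tan A + cot A = sec A csc A (using Quotient identities)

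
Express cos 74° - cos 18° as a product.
cos 74° - cos 18° = -2 sin(46°) sin(28°)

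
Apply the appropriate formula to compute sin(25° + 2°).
sin(25° + 2°) = sin 25° cos 2° + cos 25° sin 2° = 0.454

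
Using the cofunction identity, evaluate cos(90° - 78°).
cos(90° - 78°) = sin(78°) = 0.9781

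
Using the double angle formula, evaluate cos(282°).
cos(282°) = cos²141° - sin²141° = 0.2079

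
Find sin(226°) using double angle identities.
sin(226°) = 2 sin 113° cos 113° = -0.7193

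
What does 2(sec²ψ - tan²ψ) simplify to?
2(sec²ψ - tan²ψ) = 2 (using Pythagorean identity)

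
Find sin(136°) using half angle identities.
sin(136°) = √((1 - cos 272°)/2) = 0.6947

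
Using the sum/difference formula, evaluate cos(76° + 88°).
cos(76° + 88°) = cos 76° cos 88° - sin 76° sin 88° = -0.9613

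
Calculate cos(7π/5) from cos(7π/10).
cos(7π/5) = cos²7π/10 - sin²7π/10 = -0.309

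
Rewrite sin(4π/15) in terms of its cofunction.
sin(4π/15) = cos(π/2 - 4π/15) = cos(7π/30)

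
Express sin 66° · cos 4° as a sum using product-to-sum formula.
sin 66° cos 4° = (1/2)[sin(66°+4°) + sin(66°-4°)]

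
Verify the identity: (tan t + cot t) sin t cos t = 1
LHS = (sin t/cos t + cos t/sin t) sin t cos t = ((sin²t + cos²t)/(sin t cos t)) · sin t cos t = sin²t + cos²t = 1 = RHS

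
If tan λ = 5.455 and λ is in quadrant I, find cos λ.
cos λ = 0.1803 (using tan²λ + 1 = sec²λ)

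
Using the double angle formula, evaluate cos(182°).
cos(182°) = 2cos²91° - 1 = -0.9994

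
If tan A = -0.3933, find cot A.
cot A = 1/tan A = -2.543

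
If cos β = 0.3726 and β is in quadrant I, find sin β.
sin β = 0.928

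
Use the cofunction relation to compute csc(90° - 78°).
csc(90° - 78°) = sec(78°) = 4.81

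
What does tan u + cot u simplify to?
tan u + cot u = sec u csc u (using Quotient identities)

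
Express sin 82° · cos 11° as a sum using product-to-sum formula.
sin 82° cos 11° = (1/2)[sin(82°+11°) + sin(82°-11°)]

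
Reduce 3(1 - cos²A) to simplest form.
3(1 - cos²A) = 3(sin²A) (using Pythagorean identity)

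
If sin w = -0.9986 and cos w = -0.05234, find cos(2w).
cos(2w) = cos²w - sin²w = -0.9945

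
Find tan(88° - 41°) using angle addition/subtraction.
tan(88° - 41°) = (tan 88° - tan 41°)/(1 + tan 88° tan 41°) = 1.072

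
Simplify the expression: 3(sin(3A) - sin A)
3(sin(3A) - sin A) = 3(2 cos(2A) sin A) (using Sum-to-product)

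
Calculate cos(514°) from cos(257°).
cos(514°) = cos²257° - sin²257° = -0.8988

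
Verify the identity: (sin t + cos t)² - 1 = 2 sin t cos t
LHS = sin²t + 2 sin t cos t + cos²t - 1 = (sin²t + cos²t) + 2 sin t cos t - 1 = 1 + 2 sin t cos t - 1 = 2 sin t cos t = RHS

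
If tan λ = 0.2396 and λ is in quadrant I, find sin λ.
sin λ = 0.233 (using tan²λ + 1 = sec²λ)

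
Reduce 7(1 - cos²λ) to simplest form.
7(1 - cos²λ) = 7(sin²λ) (using Pythagorean identity)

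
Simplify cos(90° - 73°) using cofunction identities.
cos(90° - 73°) = sin(73°)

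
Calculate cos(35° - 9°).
cos(35° - 9°) = cos 35° cos 9° + sin 35° sin 9° = 0.8988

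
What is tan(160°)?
tan(160°) = -0.364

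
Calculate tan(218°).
tan(218°) = 0.7813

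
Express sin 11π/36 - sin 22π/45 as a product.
sin 11π/36 - sin 22π/45 = 2 cos(143π/360) sin(-11π/120)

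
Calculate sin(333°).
sin(333°) = -0.454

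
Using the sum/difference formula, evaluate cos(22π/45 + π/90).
cos(22π/45 + π/90) = cos 22π/45 cos π/90 - sin 22π/45 sin π/90 = 0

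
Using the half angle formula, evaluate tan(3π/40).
tan(3π/40) = sin 3π/20 / (1 + cos 3π/20) = 0.2401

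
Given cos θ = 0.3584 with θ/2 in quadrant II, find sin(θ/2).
sin(θ/2) = ±√((1 - cos θ)/2); positive since θ/2 ∈ QII, so sin(θ/2) = 0.5664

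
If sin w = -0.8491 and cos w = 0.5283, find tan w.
tan w = sin w / cos w = -1.607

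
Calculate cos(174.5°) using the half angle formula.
cos(174.5°) = -√((1 + cos 349°)/2) = -0.9954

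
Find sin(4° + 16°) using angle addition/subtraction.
sin(4° + 16°) = sin 4° cos 16° + cos 4° sin 16° = 0.342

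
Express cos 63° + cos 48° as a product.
cos 63° + cos 48° = 2 cos(55.5°) cos(7.5°)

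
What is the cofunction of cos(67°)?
cos(67°) = sin(90° - 67°) = sin(23°)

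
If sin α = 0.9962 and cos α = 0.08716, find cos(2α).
cos(2α) = cos²α - sin²α = -0.9848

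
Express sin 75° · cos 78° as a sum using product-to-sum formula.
sin 75° cos 78° = (1/2)[sin(75°+78°) + sin(75°-78°)]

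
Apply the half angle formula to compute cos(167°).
cos(167°) = -√((1 + cos 334°)/2) = -0.9744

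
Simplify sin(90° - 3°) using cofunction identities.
sin(90° - 3°) = cos(3°)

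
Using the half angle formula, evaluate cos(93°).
cos(93°) = -√((1 + cos 186°)/2) = -0.05234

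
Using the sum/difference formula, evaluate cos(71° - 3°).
cos(71° - 3°) = cos 71° cos 3° + sin 71° sin 3° = 0.3746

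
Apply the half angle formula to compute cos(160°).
cos(160°) = -√((1 + cos 320°)/2) = -0.9397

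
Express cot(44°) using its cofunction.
cot(44°) = tan(90° - 44°) = tan(46°)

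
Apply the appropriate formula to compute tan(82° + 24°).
tan(82° + 24°) = (tan 82° + tan 24°)/(1 - tan 82° tan 24°) = -3.487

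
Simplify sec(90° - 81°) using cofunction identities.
sec(90° - 81°) = csc(81°)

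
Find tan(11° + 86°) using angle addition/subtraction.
tan(11° + 86°) = (tan 11° + tan 86°)/(1 - tan 11° tan 86°) = -8.144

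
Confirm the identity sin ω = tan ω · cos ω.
RHS = (sin ω/cos ω) · cos ω = sin ω = LHS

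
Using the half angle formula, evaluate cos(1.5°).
cos(1.5°) = √((1 + cos 3°)/2) = 0.9997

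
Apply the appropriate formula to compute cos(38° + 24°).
cos(38° + 24°) = cos 38° cos 24° - sin 38° sin 24° = 0.4695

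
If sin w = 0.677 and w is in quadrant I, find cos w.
cos w = 0.736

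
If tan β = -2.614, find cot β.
cot β = 1/tan β = -0.3826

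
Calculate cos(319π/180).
cos(319π/180) = 0.7547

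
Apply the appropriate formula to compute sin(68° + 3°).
sin(68° + 3°) = sin 68° cos 3° + cos 68° sin 3° = 0.9455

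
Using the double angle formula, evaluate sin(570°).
sin(570°) = 2 sin 285° cos 285° = -1/2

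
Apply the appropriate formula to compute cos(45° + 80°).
cos(45° + 80°) = cos 45° cos 80° - sin 45° sin 80° = -0.5736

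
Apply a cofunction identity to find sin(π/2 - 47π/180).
sin(π/2 - 47π/180) = cos(47π/180) = 0.682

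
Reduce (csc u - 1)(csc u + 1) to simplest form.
(csc u - 1)(csc u + 1) = cot²u (using Diff. of squares)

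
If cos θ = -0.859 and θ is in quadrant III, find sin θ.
sin θ = -0.512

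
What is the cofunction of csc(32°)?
csc(32°) = sec(90° - 32°) = sec(58°)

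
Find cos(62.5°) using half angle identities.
cos(62.5°) = √((1 + cos 125°)/2) = 0.4617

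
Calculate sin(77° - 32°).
sin(77° - 32°) = sin 77° cos 32° - cos 77° sin 32° = √2/2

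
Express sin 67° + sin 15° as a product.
sin 67° + sin 15° = 2 sin(41°) cos(26°)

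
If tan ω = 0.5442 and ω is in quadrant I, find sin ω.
sin ω = 0.478 (using tan²ω + 1 = sec²ω)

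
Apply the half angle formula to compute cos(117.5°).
cos(117.5°) = -√((1 + cos 235°)/2) = -0.4617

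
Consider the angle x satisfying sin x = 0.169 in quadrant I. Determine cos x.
cos x = √(1 - sin²x) = 0.9856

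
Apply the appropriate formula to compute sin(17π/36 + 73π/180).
sin(17π/36 + 73π/180) = sin 17π/36 cos 73π/180 + cos 17π/36 sin 73π/180 = 0.3746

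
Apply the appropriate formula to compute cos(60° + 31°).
cos(60° + 31°) = cos 60° cos 31° - sin 60° sin 31° = -0.01745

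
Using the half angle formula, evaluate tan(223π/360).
tan(223π/360) = sin 223π/180 / (1 + cos 223π/180) = -2.539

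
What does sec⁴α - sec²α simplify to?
sec⁴α - sec²α = tan⁴α + tan²α (using Pythagorean)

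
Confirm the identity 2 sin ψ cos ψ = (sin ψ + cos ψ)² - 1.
RHS = sin²ψ + 2 sin ψ cos ψ + cos²ψ - 1 = (sin²ψ + cos²ψ) + 2 sin ψ cos ψ - 1 = 1 + 2 sin ψ cos ψ - 1 = 2 sin ψ cos ψ = LHS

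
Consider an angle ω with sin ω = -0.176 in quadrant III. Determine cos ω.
cos ω = ±√(1 - sin²ω) = -0.9844 (negative in QIII)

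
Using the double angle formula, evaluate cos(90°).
cos(90°) = 2cos²45° - 1 = 0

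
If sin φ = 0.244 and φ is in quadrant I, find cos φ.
cos φ = 0.9698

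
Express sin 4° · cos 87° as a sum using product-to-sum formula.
sin 4° cos 87° = (1/2)[sin(4°+87°) + sin(4°-87°)]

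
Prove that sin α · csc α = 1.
LHS = sin α · (1/sin α) = 1 = RHS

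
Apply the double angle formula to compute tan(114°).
tan(114°) = 2 tan 57° / (1 - tan²57°) = -2.246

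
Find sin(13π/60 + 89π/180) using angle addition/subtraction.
sin(13π/60 + 89π/180) = sin 13π/60 cos 89π/180 + cos 13π/60 sin 89π/180 = 0.788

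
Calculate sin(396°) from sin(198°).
sin(396°) = 2 sin 198° cos 198° = 0.5878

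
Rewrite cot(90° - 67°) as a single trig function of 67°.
cot(90° - 67°) = tan(67°)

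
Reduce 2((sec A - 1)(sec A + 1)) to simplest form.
2((sec A - 1)(sec A + 1)) = 2(tan²A) (using Diff. of squares)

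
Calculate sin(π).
sin(π) = 0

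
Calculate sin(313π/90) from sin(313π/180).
sin(313π/90) = 2 sin 313π/180 cos 313π/180 = -0.9976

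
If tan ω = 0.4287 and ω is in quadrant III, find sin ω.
sin ω = -0.394 (using tan²ω + 1 = sec²ω)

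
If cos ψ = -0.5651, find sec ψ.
sec ψ = 1/cos ψ = -1.77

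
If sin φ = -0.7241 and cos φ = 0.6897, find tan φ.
tan φ = sin φ / cos φ = -1.05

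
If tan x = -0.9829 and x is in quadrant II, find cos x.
cos x = -0.7132 (using tan²x + 1 = sec²x)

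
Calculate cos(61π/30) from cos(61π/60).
cos(61π/30) = cos²61π/60 - sin²61π/60 = 0.9945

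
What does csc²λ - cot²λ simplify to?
csc²λ - cot²λ = 1 (using Pythagorean identity)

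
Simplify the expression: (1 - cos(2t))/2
(1 - cos(2t))/2 = sin²t (using Power reduction)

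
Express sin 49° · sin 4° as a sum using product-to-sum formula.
sin 49° sin 4° = (1/2)[cos(49°-4°) - cos(49°+4°)]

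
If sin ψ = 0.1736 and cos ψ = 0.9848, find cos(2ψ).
cos(2ψ) = cos²ψ - sin²ψ = 0.9397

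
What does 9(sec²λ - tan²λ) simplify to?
9(sec²λ - tan²λ) = 9 (using Pythagorean identity)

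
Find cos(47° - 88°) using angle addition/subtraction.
cos(47° - 88°) = cos 47° cos 88° + sin 47° sin 88° = 0.7547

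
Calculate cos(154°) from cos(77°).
cos(154°) = cos²77° - sin²77° = -0.8988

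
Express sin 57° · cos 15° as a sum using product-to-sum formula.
sin 57° cos 15° = (1/2)[sin(57°+15°) + sin(57°-15°)]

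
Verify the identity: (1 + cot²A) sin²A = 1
LHS = csc²A · sin²A = (1/sin²A) · sin²A = 1 = RHS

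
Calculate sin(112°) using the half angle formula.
sin(112°) = √((1 - cos 224°)/2) = 0.9272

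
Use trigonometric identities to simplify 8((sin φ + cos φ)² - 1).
8((sin φ + cos φ)² - 1) = 8(sin(2φ)) (using Pythagorean + double angle)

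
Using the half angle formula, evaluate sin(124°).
sin(124°) = √((1 - cos 248°)/2) = 0.829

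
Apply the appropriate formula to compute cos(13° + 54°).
cos(13° + 54°) = cos 13° cos 54° - sin 13° sin 54° = 0.3907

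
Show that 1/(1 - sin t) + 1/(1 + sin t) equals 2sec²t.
LHS = [(1 + sin t) + (1 - sin t)] / [(1 - sin t)(1 + sin t)] = 2/(1 - sin²t) = 2/cos²t = 2sec²t = RHS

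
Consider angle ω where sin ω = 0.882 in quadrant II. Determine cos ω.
cos ω = ±√(1 - sin²ω) = -0.4712 (negative in QII)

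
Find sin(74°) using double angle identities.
sin(74°) = 2 sin 37° cos 37° = 0.9613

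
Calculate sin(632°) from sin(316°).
sin(632°) = 2 sin 316° cos 316° = -0.9994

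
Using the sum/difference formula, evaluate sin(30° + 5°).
sin(30° + 5°) = sin 30° cos 5° + cos 30° sin 5° = 0.5736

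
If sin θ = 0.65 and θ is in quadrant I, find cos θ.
cos θ = 0.7599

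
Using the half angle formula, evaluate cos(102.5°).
cos(102.5°) = -√((1 + cos 205°)/2) = -0.2164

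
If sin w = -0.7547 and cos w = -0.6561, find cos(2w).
cos(2w) = cos²w - sin²w = -0.1391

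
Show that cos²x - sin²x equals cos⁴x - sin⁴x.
RHS = (cos²x - sin²x)(cos²x + sin²x) = (cos²x - sin²x) · 1 = cos²x - sin²x = LHS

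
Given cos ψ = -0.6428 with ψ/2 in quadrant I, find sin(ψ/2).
sin(ψ/2) = ±√((1 - cos ψ)/2); positive since ψ/2 ∈ QI, so sin(ψ/2) = 0.9063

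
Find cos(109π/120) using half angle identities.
cos(109π/120) = -√((1 + cos 109π/60)/2) = -0.9588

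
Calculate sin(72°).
sin(72°) = 0.9511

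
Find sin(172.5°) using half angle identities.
sin(172.5°) = √((1 - cos 345°)/2) = 0.1305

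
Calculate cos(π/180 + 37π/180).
cos(π/180 + 37π/180) = cos π/180 cos 37π/180 - sin π/180 sin 37π/180 = 0.788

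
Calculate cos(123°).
cos(123°) = -0.5446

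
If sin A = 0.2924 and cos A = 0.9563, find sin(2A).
sin(2A) = 2 sin A cos A = 0.5592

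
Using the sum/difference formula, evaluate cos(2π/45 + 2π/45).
cos(2π/45 + 2π/45) = cos 2π/45 cos 2π/45 - sin 2π/45 sin 2π/45 = 0.9613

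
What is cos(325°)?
cos(325°) = 0.8192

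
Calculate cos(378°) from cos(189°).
cos(378°) = 2cos²189° - 1 = 0.9511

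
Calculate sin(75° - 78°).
sin(75° - 78°) = sin 75° cos 78° - cos 75° sin 78° = -0.05234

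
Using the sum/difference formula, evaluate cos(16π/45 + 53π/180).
cos(16π/45 + 53π/180) = cos 16π/45 cos 53π/180 - sin 16π/45 sin 53π/180 = -0.454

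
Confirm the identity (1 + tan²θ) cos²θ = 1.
LHS = sec²θ · cos²θ = (1/cos²θ) · cos²θ = 1 = RHS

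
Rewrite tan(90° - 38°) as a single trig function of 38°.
tan(90° - 38°) = cot(38°)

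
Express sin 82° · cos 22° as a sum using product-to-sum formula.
sin 82° cos 22° = (1/2)[sin(82°+22°) + sin(82°-22°)]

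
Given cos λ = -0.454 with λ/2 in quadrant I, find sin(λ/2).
sin(λ/2) = ±√((1 - cos λ)/2); positive since λ/2 ∈ QI, so sin(λ/2) = 0.8526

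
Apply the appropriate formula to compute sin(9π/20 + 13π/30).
sin(9π/20 + 13π/30) = sin 9π/20 cos 13π/30 + cos 9π/20 sin 13π/30 = 0.3584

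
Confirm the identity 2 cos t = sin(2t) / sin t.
RHS = 2 sin t cos t / sin t = 2 cos t = LHS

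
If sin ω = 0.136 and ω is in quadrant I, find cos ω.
cos ω = 0.9907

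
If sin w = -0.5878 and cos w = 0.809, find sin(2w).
sin(2w) = 2 sin w cos w = -0.9511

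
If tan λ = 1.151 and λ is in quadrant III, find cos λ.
cos λ = -0.6559 (using tan²λ + 1 = sec²λ)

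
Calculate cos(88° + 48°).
cos(88° + 48°) = cos 88° cos 48° - sin 88° sin 48° = -0.7193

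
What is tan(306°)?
tan(306°) = -1.376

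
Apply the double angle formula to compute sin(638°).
sin(638°) = 2 sin 319° cos 319° = -0.9903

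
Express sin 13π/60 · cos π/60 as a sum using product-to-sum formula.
sin 13π/60 cos π/60 = (1/2)[sin(13π/60+π/60) + sin(13π/60-π/60)]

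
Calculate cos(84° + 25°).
cos(84° + 25°) = cos 84° cos 25° - sin 84° sin 25° = -0.3256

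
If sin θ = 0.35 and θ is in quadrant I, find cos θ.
cos θ = 0.9367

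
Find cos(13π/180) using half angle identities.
cos(13π/180) = √((1 + cos 13π/90)/2) = 0.9744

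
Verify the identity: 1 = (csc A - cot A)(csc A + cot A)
RHS = csc²A - cot²A = (1 + cot²A) - cot²A = 1 = LHS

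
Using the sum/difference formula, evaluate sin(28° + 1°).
sin(28° + 1°) = sin 28° cos 1° + cos 28° sin 1° = 0.4848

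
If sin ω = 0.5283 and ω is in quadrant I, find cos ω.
cos ω = 0.8491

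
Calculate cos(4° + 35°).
cos(4° + 35°) = cos 4° cos 35° - sin 4° sin 35° = 0.7771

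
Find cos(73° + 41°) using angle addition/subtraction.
cos(73° + 41°) = cos 73° cos 41° - sin 73° sin 41° = -0.4067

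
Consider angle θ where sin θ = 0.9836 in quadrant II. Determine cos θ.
cos θ = ±√(1 - sin²θ) = -0.1804 (negative in QII)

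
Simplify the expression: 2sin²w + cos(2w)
2sin²w + cos(2w) = 1 (using Double angle)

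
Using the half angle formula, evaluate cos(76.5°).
cos(76.5°) = √((1 + cos 153°)/2) = 0.2334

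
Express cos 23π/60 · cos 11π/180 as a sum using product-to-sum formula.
cos 23π/60 cos 11π/180 = (1/2)[cos(23π/60-11π/180) + cos(23π/60+11π/180)]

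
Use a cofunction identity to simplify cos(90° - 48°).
cos(90° - 48°) = sin(48°)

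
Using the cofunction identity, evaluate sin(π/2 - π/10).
sin(π/2 - π/10) = cos(π/10) = 0.9511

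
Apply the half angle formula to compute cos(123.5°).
cos(123.5°) = -√((1 + cos 247°)/2) = -0.5519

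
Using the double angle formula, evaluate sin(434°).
sin(434°) = 2 sin 217° cos 217° = 0.9613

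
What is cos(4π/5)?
cos(4π/5) = -0.809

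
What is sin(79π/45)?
sin(79π/45) = -0.6947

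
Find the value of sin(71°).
sin(71°) = 0.9455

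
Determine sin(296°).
sin(296°) = -0.8988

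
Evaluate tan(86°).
tan(86°) = 14.3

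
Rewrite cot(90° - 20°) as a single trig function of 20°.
cot(90° - 20°) = tan(20°)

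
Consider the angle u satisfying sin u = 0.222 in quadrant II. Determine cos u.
cos u = ±√(1 - sin²u) = -0.975 (negative in QII)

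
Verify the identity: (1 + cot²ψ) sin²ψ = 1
LHS = csc²ψ · sin²ψ = (1/sin²ψ) · sin²ψ = 1 = RHS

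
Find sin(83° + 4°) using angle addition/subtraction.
sin(83° + 4°) = sin 83° cos 4° + cos 83° sin 4° = 0.9986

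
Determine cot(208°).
cot(208°) = 1.881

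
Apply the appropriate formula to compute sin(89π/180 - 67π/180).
sin(89π/180 - 67π/180) = sin 89π/180 cos 67π/180 - cos 89π/180 sin 67π/180 = 0.3746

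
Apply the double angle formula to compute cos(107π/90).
cos(107π/90) = 1 - 2sin²107π/180 = -0.829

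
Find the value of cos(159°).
cos(159°) = -0.9336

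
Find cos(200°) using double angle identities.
cos(200°) = cos²100° - sin²100° = -0.9397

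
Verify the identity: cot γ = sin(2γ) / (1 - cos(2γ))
RHS = 2 sin γ cos γ / (2sin²γ) = cos γ/sin γ = cot γ = LHS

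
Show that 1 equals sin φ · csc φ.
RHS = sin φ · (1/sin φ) = 1 = LHS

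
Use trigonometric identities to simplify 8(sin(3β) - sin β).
8(sin(3β) - sin β) = 8(2 cos(2β) sin β) (using Sum-to-product)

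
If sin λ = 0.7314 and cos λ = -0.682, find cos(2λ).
cos(2λ) = cos²λ - sin²λ = -0.06982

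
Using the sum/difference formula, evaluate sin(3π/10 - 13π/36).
sin(3π/10 - 13π/36) = sin 3π/10 cos 13π/36 - cos 3π/10 sin 13π/36 = -0.1908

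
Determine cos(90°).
cos(90°) = 0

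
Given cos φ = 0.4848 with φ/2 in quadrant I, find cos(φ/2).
cos(φ/2) = ±√((1 + cos φ)/2); positive since φ/2 ∈ QI, so cos(φ/2) = 0.8616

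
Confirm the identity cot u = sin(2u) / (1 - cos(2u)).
RHS = 2 sin u cos u / (2sin²u) = cos u/sin u = cot u = LHS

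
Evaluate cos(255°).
cos(255°) = -(√6-√2)/4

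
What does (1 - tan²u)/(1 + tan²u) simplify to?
(1 - tan²u)/(1 + tan²u) = cos(2u) (using Double angle)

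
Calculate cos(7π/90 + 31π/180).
cos(7π/90 + 31π/180) = cos 7π/90 cos 31π/180 - sin 7π/90 sin 31π/180 = √2/2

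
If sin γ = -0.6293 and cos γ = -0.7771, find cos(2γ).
cos(2γ) = cos²γ - sin²γ = 0.2079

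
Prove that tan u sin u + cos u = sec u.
LHS = sin²u/cos u + cos u = (sin²u + cos²u)/cos u = 1/cos u = sec u = RHS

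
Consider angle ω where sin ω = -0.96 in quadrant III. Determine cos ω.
cos ω = ±√(1 - sin²ω) = -0.28 (negative in QIII)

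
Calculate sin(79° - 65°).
sin(79° - 65°) = sin 79° cos 65° - cos 79° sin 65° = 0.2419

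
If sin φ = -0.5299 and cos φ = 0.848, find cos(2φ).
cos(2φ) = cos²φ - sin²φ = 0.4383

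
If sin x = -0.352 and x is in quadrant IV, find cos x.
cos x = 0.936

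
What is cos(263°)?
cos(263°) = -0.1219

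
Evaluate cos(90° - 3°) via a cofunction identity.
cos(90° - 3°) = sin(3°) = 0.05234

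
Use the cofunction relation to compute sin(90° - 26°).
sin(90° - 26°) = cos(26°) = 0.8988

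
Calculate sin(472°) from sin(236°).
sin(472°) = 2 sin 236° cos 236° = 0.9272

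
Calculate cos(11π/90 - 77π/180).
cos(11π/90 - 77π/180) = cos 11π/90 cos 77π/180 + sin 11π/90 sin 77π/180 = 0.5736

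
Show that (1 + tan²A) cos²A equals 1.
LHS = sec²A · cos²A = (1/cos²A) · cos²A = 1 = RHS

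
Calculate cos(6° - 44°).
cos(6° - 44°) = cos 6° cos 44° + sin 6° sin 44° = 0.788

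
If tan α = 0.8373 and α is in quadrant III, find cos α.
cos α = -0.7667 (using tan²α + 1 = sec²α)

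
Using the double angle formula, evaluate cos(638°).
cos(638°) = cos²319° - sin²319° = 0.1392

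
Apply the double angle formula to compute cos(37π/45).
cos(37π/45) = cos²37π/90 - sin²37π/90 = -0.848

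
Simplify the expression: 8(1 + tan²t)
8(1 + tan²t) = 8(sec²t) (using Pythagorean identity)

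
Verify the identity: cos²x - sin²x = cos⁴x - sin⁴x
RHS = (cos²x - sin²x)(cos²x + sin²x) = (cos²x - sin²x) · 1 = cos²x - sin²x = LHS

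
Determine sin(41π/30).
sin(41π/30) = -0.9135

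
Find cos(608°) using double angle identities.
cos(608°) = cos²304° - sin²304° = -0.3746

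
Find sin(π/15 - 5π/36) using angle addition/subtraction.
sin(π/15 - 5π/36) = sin π/15 cos 5π/36 - cos π/15 sin 5π/36 = -0.225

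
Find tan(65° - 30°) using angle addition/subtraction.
tan(65° - 30°) = (tan 65° - tan 30°)/(1 + tan 65° tan 30°) = 0.7002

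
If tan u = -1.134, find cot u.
cot u = 1/tan u = -0.8818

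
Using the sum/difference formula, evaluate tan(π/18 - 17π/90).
tan(π/18 - 17π/90) = (tan π/18 - tan 17π/90)/(1 + tan π/18 tan 17π/90) = -0.4452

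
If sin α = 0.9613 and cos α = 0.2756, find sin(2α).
sin(2α) = 2 sin α cos α = 0.5299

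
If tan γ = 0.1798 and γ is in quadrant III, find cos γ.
cos γ = -0.9842 (using tan²γ + 1 = sec²γ)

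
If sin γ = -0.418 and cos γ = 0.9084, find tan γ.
tan γ = sin γ / cos γ = -0.4601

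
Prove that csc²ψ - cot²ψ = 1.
LHS = 1/sin²ψ - cos²ψ/sin²ψ = (1 - cos²ψ)/sin²ψ = sin²ψ/sin²ψ = 1 = RHS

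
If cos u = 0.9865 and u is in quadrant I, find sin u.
sin u = 0.1638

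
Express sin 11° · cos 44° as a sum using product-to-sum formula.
sin 11° cos 44° = (1/2)[sin(11°+44°) + sin(11°-44°)]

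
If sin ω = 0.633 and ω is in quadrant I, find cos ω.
cos ω = 0.7742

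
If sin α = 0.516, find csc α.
csc α = 1/sin α = 1.938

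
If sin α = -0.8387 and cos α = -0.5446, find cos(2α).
cos(2α) = cos²α - sin²α = -0.4068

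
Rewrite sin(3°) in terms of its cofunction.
sin(3°) = cos(90° - 3°) = cos(87°)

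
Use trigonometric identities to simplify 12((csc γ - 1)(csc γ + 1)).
12((csc γ - 1)(csc γ + 1)) = 12(cot²γ) (using Diff. of squares)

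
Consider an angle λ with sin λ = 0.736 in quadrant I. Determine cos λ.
cos λ = √(1 - sin²λ) = 0.677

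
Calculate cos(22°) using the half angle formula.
cos(22°) = √((1 + cos 44°)/2) = 0.9272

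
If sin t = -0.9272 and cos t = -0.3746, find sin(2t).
sin(2t) = 2 sin t cos t = 0.6947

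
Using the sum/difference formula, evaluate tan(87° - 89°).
tan(87° - 89°) = (tan 87° - tan 89°)/(1 + tan 87° tan 89°) = -0.03492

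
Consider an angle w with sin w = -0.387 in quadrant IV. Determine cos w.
cos w = √(1 - sin²w) = 0.9221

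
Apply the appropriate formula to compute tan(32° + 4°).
tan(32° + 4°) = (tan 32° + tan 4°)/(1 - tan 32° tan 4°) = 0.7265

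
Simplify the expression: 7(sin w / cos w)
7(sin w / cos w) = 7(tan w) (using Quotient identity)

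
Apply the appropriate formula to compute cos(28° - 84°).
cos(28° - 84°) = cos 28° cos 84° + sin 28° sin 84° = 0.5592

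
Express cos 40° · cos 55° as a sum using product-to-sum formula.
cos 40° cos 55° = (1/2)[cos(40°-55°) + cos(40°+55°)]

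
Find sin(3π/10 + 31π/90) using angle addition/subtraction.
sin(3π/10 + 31π/90) = sin 3π/10 cos 31π/90 + cos 3π/10 sin 31π/90 = 0.8988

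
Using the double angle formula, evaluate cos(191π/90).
cos(191π/90) = cos²191π/180 - sin²191π/180 = 0.9272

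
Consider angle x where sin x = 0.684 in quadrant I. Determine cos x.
cos x = √(1 - sin²x) = 0.7295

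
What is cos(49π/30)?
cos(49π/30) = 0.4067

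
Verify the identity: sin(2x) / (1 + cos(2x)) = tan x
LHS = 2 sin x cos x / (2cos²x) = sin x/cos x = tan x = RHS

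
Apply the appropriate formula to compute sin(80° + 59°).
sin(80° + 59°) = sin 80° cos 59° + cos 80° sin 59° = 0.6561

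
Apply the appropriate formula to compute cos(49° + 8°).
cos(49° + 8°) = cos 49° cos 8° - sin 49° sin 8° = 0.5446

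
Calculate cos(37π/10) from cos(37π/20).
cos(37π/10) = 2cos²37π/20 - 1 = 0.5878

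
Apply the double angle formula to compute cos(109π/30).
cos(109π/30) = 1 - 2sin²109π/60 = 0.4067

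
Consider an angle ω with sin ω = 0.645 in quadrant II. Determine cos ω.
cos ω = ±√(1 - sin²ω) = -0.7642 (negative in QII)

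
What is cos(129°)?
cos(129°) = -0.6293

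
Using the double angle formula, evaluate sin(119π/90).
sin(119π/90) = 2 sin 119π/180 cos 119π/180 = -0.848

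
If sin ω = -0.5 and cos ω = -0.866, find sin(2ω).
sin(2ω) = 2 sin ω cos ω = 0.866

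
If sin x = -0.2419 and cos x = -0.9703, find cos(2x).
cos(2x) = cos²x - sin²x = 0.883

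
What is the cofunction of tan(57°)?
tan(57°) = cot(90° - 57°) = cot(33°)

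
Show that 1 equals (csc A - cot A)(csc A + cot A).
RHS = csc²A - cot²A = (1 + cot²A) - cot²A = 1 = LHS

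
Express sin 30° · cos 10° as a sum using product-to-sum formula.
sin 30° cos 10° = (1/2)[sin(30°+10°) + sin(30°-10°)]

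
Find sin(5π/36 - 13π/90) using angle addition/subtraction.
sin(5π/36 - 13π/90) = sin 5π/36 cos 13π/90 - cos 5π/36 sin 13π/90 = -0.01745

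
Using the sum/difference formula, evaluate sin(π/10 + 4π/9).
sin(π/10 + 4π/9) = sin π/10 cos 4π/9 + cos π/10 sin 4π/9 = 0.9903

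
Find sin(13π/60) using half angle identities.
sin(13π/60) = √((1 - cos 13π/30)/2) = 0.6293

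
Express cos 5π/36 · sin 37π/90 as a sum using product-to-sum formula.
cos 5π/36 sin 37π/90 = (1/2)[sin(5π/36+37π/90) - sin(5π/36-37π/90)]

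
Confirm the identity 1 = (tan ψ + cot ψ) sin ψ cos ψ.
RHS = (sin ψ/cos ψ + cos ψ/sin ψ) sin ψ cos ψ = ((sin²ψ + cos²ψ)/(sin ψ cos ψ)) · sin ψ cos ψ = sin²ψ + cos²ψ = 1 = LHS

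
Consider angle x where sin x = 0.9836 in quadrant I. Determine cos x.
cos x = √(1 - sin²x) = 0.1804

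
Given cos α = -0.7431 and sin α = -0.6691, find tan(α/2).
tan(α/2) = sin α / (1 + cos α) = -2.605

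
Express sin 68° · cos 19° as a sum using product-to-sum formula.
sin 68° cos 19° = (1/2)[sin(68°+19°) + sin(68°-19°)]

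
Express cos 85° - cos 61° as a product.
cos 85° - cos 61° = -2 sin(73°) sin(12°)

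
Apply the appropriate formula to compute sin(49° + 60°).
sin(49° + 60°) = sin 49° cos 60° + cos 49° sin 60° = 0.9455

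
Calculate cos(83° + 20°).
cos(83° + 20°) = cos 83° cos 20° - sin 83° sin 20° = -0.225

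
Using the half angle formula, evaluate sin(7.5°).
sin(7.5°) = √((1 - cos 15°)/2) = 0.1305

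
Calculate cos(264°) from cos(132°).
cos(264°) = cos²132° - sin²132° = -0.1045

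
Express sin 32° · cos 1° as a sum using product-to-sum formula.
sin 32° cos 1° = (1/2)[sin(32°+1°) + sin(32°-1°)]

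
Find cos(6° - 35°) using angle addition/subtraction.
cos(6° - 35°) = cos 6° cos 35° + sin 6° sin 35° = 0.8746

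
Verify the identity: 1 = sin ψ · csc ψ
RHS = sin ψ · (1/sin ψ) = 1 = LHS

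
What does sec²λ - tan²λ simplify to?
sec²λ - tan²λ = 1 (using Pythagorean identity)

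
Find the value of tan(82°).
tan(82°) = 7.115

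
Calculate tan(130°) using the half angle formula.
tan(130°) = sin 260° / (1 + cos 260°) = -1.192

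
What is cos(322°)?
cos(322°) = 0.788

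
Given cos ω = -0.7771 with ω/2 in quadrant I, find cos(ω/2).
cos(ω/2) = ±√((1 + cos ω)/2); positive since ω/2 ∈ QI, so cos(ω/2) = 0.3338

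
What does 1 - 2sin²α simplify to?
1 - 2sin²α = cos(2α) (using Double angle)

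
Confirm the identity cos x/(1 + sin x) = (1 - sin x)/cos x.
RHS = (1 - sin x)(1 + sin x) / (cos x(1 + sin x)) = (1 - sin²x) / (cos x(1 + sin x)) = cos²x / (cos x(1 + sin x)) = cos x/(1 + sin x) = LHS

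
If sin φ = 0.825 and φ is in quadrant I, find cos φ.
cos φ = 0.5651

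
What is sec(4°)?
sec(4°) = 1.002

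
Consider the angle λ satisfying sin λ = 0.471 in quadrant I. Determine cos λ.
cos λ = √(1 - sin²λ) = 0.8821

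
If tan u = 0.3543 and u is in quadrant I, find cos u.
cos u = 0.9426 (using tan²u + 1 = sec²u)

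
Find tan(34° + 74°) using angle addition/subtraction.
tan(34° + 74°) = (tan 34° + tan 74°)/(1 - tan 34° tan 74°) = -3.078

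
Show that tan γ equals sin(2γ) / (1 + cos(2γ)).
RHS = 2 sin γ cos γ / (2cos²γ) = sin γ/cos γ = tan γ = LHS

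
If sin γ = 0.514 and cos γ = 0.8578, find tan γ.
tan γ = sin γ / cos γ = 0.5992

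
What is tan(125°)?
tan(125°) = -1.428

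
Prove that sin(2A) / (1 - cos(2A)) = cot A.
LHS = 2 sin A cos A / (2sin²A) = cos A/sin A = cot A = RHS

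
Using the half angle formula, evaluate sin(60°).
sin(60°) = √((1 - cos 120°)/2) = √3/2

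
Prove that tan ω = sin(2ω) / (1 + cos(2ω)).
RHS = 2 sin ω cos ω / (2cos²ω) = sin ω/cos ω = tan ω = LHS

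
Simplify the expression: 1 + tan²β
1 + tan²β = sec²β (using Pythagorean identity)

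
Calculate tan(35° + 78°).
tan(35° + 78°) = (tan 35° + tan 78°)/(1 - tan 35° tan 78°) = -2.356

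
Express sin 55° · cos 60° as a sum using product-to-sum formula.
sin 55° cos 60° = (1/2)[sin(55°+60°) + sin(55°-60°)]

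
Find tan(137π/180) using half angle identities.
tan(137π/180) = sin 137π/90 / (1 + cos 137π/90) = -0.9325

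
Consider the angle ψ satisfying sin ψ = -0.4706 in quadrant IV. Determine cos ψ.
cos ψ = √(1 - sin²ψ) = 0.8823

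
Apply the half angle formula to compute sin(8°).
sin(8°) = √((1 - cos 16°)/2) = 0.1392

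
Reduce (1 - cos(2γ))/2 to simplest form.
(1 - cos(2γ))/2 = sin²γ (using Power reduction)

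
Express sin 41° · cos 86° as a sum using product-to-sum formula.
sin 41° cos 86° = (1/2)[sin(41°+86°) + sin(41°-86°)]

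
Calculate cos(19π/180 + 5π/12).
cos(19π/180 + 5π/12) = cos 19π/180 cos 5π/12 - sin 19π/180 sin 5π/12 = -0.06976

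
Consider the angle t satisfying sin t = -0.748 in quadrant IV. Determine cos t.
cos t = √(1 - sin²t) = 0.6637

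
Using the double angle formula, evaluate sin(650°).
sin(650°) = 2 sin 325° cos 325° = -0.9397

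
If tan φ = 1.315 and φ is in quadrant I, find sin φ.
sin φ = 0.796 (using tan²φ + 1 = sec²φ)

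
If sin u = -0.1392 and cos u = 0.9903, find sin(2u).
sin(2u) = 2 sin u cos u = -0.2757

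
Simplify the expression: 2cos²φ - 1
2cos²φ - 1 = cos(2φ) (using Double angle)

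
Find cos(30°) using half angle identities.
cos(30°) = √((1 + cos 60°)/2) = √3/2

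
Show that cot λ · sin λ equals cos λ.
LHS = (cos λ/sin λ) · sin λ = cos λ = RHS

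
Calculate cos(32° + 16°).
cos(32° + 16°) = cos 32° cos 16° - sin 32° sin 16° = 0.6691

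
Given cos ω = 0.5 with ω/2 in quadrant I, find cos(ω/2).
cos(ω/2) = ±√((1 + cos ω)/2); positive since ω/2 ∈ QI, so cos(ω/2) = √3/2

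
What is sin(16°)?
sin(16°) = 0.2756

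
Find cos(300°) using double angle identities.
cos(300°) = cos²150° - sin²150° = 1/2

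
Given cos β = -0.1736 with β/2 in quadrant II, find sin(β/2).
sin(β/2) = ±√((1 - cos β)/2); positive since β/2 ∈ QII, so sin(β/2) = 0.766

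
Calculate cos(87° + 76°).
cos(87° + 76°) = cos 87° cos 76° - sin 87° sin 76° = -0.9563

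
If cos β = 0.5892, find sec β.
sec β = 1/cos β = 1.697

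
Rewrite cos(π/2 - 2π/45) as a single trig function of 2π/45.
cos(π/2 - 2π/45) = sin(2π/45)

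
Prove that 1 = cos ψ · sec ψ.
RHS = cos ψ · (1/cos ψ) = 1 = LHS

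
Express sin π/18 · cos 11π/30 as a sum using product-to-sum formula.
sin π/18 cos 11π/30 = (1/2)[sin(π/18+11π/30) + sin(π/18-11π/30)]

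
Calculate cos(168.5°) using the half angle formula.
cos(168.5°) = -√((1 + cos 337°)/2) = -0.9799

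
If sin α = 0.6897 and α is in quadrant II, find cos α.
cos α = -0.7241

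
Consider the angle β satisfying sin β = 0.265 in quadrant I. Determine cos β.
cos β = √(1 - sin²β) = 0.9642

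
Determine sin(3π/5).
sin(3π/5) = 0.9511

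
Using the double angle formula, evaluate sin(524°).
sin(524°) = 2 sin 262° cos 262° = 0.2756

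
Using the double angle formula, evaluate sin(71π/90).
sin(71π/90) = 2 sin 71π/180 cos 71π/180 = 0.6157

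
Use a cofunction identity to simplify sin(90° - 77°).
sin(90° - 77°) = cos(77°)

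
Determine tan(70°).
tan(70°) = 2.747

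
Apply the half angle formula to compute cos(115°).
cos(115°) = -√((1 + cos 230°)/2) = -0.4226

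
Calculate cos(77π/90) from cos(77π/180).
cos(77π/90) = cos²77π/180 - sin²77π/180 = -0.8988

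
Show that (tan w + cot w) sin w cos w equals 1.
LHS = (sin w/cos w + cos w/sin w) sin w cos w = ((sin²w + cos²w)/(sin w cos w)) · sin w cos w = sin²w + cos²w = 1 = RHS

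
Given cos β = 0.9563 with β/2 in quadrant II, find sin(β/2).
sin(β/2) = ±√((1 - cos β)/2); positive since β/2 ∈ QII, so sin(β/2) = 0.1478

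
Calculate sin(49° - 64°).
sin(49° - 64°) = sin 49° cos 64° - cos 49° sin 64° = -(√6-√2)/4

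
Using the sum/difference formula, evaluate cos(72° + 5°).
cos(72° + 5°) = cos 72° cos 5° - sin 72° sin 5° = 0.225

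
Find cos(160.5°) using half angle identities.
cos(160.5°) = -√((1 + cos 321°)/2) = -0.9426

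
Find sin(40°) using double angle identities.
sin(40°) = 2 sin 20° cos 20° = 0.6428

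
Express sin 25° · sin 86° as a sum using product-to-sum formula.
sin 25° sin 86° = (1/2)[cos(25°-86°) - cos(25°+86°)]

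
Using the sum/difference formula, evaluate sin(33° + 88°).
sin(33° + 88°) = sin 33° cos 88° + cos 33° sin 88° = 0.8572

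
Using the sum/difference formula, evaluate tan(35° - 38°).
tan(35° - 38°) = (tan 35° - tan 38°)/(1 + tan 35° tan 38°) = -0.05241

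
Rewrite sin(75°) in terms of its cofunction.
sin(75°) = cos(90° - 75°) = cos(15°)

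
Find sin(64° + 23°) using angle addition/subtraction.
sin(64° + 23°) = sin 64° cos 23° + cos 64° sin 23° = 0.9986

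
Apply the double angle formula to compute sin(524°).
sin(524°) = 2 sin 262° cos 262° = 0.2756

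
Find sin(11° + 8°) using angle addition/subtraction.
sin(11° + 8°) = sin 11° cos 8° + cos 11° sin 8° = 0.3256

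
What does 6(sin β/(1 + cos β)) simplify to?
6(sin β/(1 + cos β)) = 6(tan(β/2)) (using Half angle)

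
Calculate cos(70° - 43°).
cos(70° - 43°) = cos 70° cos 43° + sin 70° sin 43° = 0.891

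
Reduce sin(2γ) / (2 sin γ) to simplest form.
sin(2γ) / (2 sin γ) = cos γ (using Double angle)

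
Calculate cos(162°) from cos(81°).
cos(162°) = cos²81° - sin²81° = -0.9511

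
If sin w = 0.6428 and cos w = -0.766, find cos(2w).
cos(2w) = cos²w - sin²w = 0.1736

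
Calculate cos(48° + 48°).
cos(48° + 48°) = cos 48° cos 48° - sin 48° sin 48° = -0.1045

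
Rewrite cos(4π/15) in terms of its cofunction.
cos(4π/15) = sin(π/2 - 4π/15) = sin(7π/30)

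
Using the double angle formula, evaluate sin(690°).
sin(690°) = 2 sin 345° cos 345° = -1/2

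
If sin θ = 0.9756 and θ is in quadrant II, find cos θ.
cos θ = -0.2196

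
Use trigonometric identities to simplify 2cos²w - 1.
2cos²w - 1 = cos(2w) (using Double angle)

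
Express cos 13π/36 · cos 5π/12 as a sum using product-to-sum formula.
cos 13π/36 cos 5π/12 = (1/2)[cos(13π/36-5π/12) + cos(13π/36+5π/12)]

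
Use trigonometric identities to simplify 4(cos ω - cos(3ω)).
4(cos ω - cos(3ω)) = 4(2 sin(2ω) sin ω) (using Sum-to-product)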